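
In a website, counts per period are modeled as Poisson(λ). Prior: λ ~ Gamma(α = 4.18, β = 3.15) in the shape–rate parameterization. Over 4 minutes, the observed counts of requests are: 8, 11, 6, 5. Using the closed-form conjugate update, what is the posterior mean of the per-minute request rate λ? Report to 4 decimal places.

With a Gamma(shape α, rate β) prior, the Poisson likelihood is conjugate: the posterior is Gamma(α + ΣXᵢ, β + n).
Sum of counts S = 30 over n = 4 minutes.
Posterior: Gamma(α+S, β+n) = Gamma(4.18+30, 3.15+4) = Gamma(34.18, 7.15).
Posterior mean = α/β = 34.18/7.15 = 4.7804.

4.7804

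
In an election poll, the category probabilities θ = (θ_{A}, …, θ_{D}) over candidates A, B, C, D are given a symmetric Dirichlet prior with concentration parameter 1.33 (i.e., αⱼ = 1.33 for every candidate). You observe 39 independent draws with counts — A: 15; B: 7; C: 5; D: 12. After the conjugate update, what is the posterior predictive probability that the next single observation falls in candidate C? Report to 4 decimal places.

0.1428

The Dirichlet prior is conjugate to the Multinomial likelihood: each posterior αⱼ = prior αⱼ + observed count nⱼ.
Posterior concentration: (16.33, 8.33, 6.33, 13.33), total = 44.32.
P(next = C | data) = α_{C}/Σα = 0.1428.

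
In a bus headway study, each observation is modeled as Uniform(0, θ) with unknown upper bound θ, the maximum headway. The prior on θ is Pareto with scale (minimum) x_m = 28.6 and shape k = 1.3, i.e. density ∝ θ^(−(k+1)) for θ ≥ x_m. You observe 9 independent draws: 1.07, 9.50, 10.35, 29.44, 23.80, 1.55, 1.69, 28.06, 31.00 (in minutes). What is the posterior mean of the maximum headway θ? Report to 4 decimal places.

A Pareto(scale x_m, shape k) prior on the upper bound θ of Uniform(0, θ) is conjugate: posterior is Pareto(max(x_m, max xᵢ), k + n).
Sample maximum = 31.00; prior scale x_m = 28.6 → posterior scale = max = 31.00.
Posterior shape = 1.3 + 9 = 10.3.
E[θ|data] = k·x_m/(k−1) = 10.3·31.00/9.3 = 34.3333.

34.3333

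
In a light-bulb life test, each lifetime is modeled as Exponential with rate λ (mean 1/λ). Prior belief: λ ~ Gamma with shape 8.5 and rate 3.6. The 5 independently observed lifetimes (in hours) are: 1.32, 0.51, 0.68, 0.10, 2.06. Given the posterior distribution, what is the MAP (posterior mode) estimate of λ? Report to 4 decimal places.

With a Gamma(shape α, rate β) prior on the exponential rate λ, the posterior after n observations with total T = Σxᵢ is Gamma(α+n, β+T).
Sum of observations T = 4.67 hours; n = 5.
Posterior: Gamma(8.5+5, 3.6+4.67) = Gamma(13.5, 8.27).
Mode = (α−1)/β = 1.5115.

1.5115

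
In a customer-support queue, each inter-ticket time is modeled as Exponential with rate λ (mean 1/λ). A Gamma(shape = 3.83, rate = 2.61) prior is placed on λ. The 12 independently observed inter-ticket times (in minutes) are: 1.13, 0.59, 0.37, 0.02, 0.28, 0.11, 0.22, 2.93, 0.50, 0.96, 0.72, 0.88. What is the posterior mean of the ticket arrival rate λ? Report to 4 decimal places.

1.3984

With a Gamma(shape α, rate β) prior on the exponential rate λ, the posterior after n observations with total T = Σxᵢ is Gamma(α+n, β+T).
Sum of observations T = 8.71 minutes; n = 12.
Posterior: Gamma(3.83+12, 2.61+8.71) = Gamma(15.83, 11.32).
Posterior mean of λ = α/β = 15.83/11.32 = 1.3984.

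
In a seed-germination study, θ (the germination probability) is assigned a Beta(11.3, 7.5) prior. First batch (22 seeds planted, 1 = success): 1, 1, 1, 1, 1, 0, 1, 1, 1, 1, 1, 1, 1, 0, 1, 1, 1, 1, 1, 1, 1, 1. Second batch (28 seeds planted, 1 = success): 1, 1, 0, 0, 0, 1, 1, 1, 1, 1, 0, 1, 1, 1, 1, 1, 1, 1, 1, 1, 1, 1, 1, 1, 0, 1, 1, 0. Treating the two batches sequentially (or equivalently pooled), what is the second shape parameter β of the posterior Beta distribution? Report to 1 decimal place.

15.5

The Beta prior is conjugate to a Binomial/Bernoulli likelihood; the update adds successes to α and failures to β.
After batch 1: Beta(11.3+20, 7.5+2) = Beta(31.3, 9.5).
After batch 2: Beta(31.3+22, 9.5+6) = Beta(53.3, 15.5).
Posterior β = 15.5.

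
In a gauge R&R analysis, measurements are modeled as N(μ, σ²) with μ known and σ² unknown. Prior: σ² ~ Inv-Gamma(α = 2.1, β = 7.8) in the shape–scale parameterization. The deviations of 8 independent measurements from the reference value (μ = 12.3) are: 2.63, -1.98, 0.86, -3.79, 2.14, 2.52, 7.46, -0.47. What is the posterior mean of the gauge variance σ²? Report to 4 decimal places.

With known mean μ and an Inverse-Gamma(α, β) prior on σ², the Normal likelihood is conjugate: posterior is Inv-Gamma(α + n/2, β + Σ(xᵢ−μ)²/2).
Σ(xᵢ−μ)² = (2.63)² + (-1.98)² + (0.86)² + (-3.79)² + (2.14)² + (2.52)² + (7.46)² + (-0.47)² = 92.7435.
Posterior: Inv-Gamma(2.1 + 8/2, 7.8 + 92.7435/2) = Inv-Gamma(6.10, 54.17175).
E[σ²|data] = β/(α−1) = 54.17175/5.10 = 10.6219.

10.6219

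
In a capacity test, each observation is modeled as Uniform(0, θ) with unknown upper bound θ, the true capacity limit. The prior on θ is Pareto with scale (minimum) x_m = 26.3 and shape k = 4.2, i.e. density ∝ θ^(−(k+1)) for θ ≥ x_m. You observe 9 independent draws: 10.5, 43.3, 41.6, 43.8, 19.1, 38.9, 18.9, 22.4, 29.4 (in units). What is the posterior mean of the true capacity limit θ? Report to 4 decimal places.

47.3902

A Pareto(scale x_m, shape k) prior on the upper bound θ of Uniform(0, θ) is conjugate: posterior is Pareto(max(x_m, max xᵢ), k + n).
Sample maximum = 43.8; prior scale x_m = 26.3 → posterior scale = max = 43.8.
Posterior shape = 4.2 + 9 = 13.2.
E[θ|data] = k·x_m/(k−1) = 13.2·43.8/12.2 = 47.3902.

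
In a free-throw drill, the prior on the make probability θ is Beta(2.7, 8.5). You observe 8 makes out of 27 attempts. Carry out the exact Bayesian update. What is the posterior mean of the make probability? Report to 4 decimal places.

0.2801

The Beta prior is conjugate to a Binomial/Bernoulli likelihood; the update adds successes to α and failures to β.
Posterior: Beta(α+k, β+n−k) = Beta(2.7+8, 8.5+19) = Beta(10.7, 27.5).
Posterior mean = α/(α+β) = 10.7/38.2 = 0.2801.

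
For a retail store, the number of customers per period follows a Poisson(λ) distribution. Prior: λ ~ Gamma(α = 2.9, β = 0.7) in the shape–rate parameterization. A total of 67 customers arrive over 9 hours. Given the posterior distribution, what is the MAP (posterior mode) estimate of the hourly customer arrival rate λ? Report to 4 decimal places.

With a Gamma(shape α, rate β) prior, the Poisson likelihood is conjugate: the posterior is Gamma(α + ΣXᵢ, β + n).
Posterior: Gamma(α+S, β+n) = Gamma(2.9+67, 0.7+9) = Gamma(69.9, 9.7).
Mode of Gamma(α,β) for α≥1 is (α−1)/β = 68.9/9.7 = 7.1031.

7.1031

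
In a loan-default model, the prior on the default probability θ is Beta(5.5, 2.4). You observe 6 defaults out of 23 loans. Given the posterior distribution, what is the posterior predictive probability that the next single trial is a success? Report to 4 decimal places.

The Beta prior is conjugate to a Binomial/Bernoulli likelihood; the update adds successes to α and failures to β.
Posterior: Beta(α+k, β+n−k) = Beta(5.5+6, 2.4+17) = Beta(11.5, 19.4).
For a single future Bernoulli trial, P(success | data) = α/(α+β) = 0.3722.

0.3722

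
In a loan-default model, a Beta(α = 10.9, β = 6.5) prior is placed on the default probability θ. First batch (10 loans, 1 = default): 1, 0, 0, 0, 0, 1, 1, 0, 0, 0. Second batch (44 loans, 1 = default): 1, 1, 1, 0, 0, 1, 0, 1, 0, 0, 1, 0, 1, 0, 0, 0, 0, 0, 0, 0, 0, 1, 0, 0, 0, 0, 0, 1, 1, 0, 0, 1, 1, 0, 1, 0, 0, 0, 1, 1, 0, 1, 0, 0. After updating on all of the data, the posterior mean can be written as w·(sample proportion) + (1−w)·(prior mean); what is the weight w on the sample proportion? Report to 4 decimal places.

The Beta prior is conjugate to a Binomial/Bernoulli likelihood; the update adds successes to α and failures to β.
Total number of loans: n = 10 + 44 = 54.
Posterior mean = (α₀+k)/(α₀+β₀+n) = [n/(α₀+β₀+n)]·(k/n) + [(α₀+β₀)/(α₀+β₀+n)]·α₀/(α₀+β₀), so only n and the prior enter the weight.
The weight on the data is w = n/(α₀+β₀+n) = 54/(10.9+6.5+54) = 54/71.4 = 0.7563.

0.7563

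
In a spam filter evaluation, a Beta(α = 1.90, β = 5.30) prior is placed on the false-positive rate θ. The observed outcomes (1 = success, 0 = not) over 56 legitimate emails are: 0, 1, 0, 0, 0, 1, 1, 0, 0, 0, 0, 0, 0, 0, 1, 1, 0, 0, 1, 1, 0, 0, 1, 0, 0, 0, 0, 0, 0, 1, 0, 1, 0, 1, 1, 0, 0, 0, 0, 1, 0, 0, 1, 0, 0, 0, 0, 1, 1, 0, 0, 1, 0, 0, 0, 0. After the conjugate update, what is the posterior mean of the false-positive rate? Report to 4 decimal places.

0.2991

The Beta prior is conjugate to a Binomial/Bernoulli likelihood; the update adds successes to α and failures to β.
Posterior: Beta(α+k, β+n−k) = Beta(1.90+17, 5.30+39) = Beta(18.90, 44.30).
Posterior mean = α/(α+β) = 18.90/63.20 = 0.2991.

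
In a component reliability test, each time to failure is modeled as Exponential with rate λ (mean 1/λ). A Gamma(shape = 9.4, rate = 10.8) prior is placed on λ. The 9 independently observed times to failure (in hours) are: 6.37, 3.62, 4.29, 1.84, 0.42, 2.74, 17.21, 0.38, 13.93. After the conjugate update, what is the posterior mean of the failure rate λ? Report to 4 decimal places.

0.2987

With a Gamma(shape α, rate β) prior on the exponential rate λ, the posterior after n observations with total T = Σxᵢ is Gamma(α+n, β+T).
Sum of observations T = 50.80 hours; n = 9.
Posterior: Gamma(9.4+9, 10.8+50.80) = Gamma(18.4, 61.60).
Posterior mean of λ = α/β = 18.4/61.60 = 0.2987.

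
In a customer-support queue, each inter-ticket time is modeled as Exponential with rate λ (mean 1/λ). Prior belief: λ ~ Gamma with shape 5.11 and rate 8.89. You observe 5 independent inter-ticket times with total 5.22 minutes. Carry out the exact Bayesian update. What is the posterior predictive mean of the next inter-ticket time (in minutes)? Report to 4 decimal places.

With a Gamma(shape α, rate β) prior on the exponential rate λ, the posterior after n observations with total T = Σxᵢ is Gamma(α+n, β+T).
Posterior: Gamma(5.11+5, 8.89+5.22) = Gamma(10.11, 14.11).
The predictive distribution for the next observation is Lomax; its mean is β/(α−1) = 14.11/9.11 = 1.5488.

1.5488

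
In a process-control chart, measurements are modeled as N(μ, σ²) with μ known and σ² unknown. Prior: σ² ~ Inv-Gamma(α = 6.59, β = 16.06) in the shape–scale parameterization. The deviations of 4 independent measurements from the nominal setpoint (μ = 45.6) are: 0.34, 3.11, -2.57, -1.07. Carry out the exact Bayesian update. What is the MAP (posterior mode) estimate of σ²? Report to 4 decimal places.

2.5890

With known mean μ and an Inverse-Gamma(α, β) prior on σ², the Normal likelihood is conjugate: posterior is Inv-Gamma(α + n/2, β + Σ(xᵢ−μ)²/2).
Σ(xᵢ−μ)² = (0.34)² + (3.11)² + (-2.57)² + (-1.07)² = 17.5375.
Posterior: Inv-Gamma(6.59 + 4/2, 16.06 + 17.5375/2) = Inv-Gamma(8.59, 24.82875).
Mode = β/(α+1) = 24.82875/9.59 = 2.5890.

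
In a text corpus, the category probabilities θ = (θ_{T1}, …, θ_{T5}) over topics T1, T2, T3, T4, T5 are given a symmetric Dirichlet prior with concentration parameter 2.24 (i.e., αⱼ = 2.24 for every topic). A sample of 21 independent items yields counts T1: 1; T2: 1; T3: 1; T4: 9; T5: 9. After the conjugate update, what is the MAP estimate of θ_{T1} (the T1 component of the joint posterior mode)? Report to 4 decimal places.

The Dirichlet prior is conjugate to the Multinomial likelihood: each posterior αⱼ = prior αⱼ + observed count nⱼ.
Posterior concentration: (3.24, 3.24, 3.24, 11.24, 11.24), total = 32.20.
Joint mode component: (α_{T1}−1)/(Σα−K) = 2.24/27.20 = 0.0824.

0.0824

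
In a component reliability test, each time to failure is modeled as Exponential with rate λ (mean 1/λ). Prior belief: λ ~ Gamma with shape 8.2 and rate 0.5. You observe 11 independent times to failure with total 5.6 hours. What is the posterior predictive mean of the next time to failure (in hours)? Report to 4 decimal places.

0.3352

With a Gamma(shape α, rate β) prior on the exponential rate λ, the posterior after n observations with total T = Σxᵢ is Gamma(α+n, β+T).
Posterior: Gamma(8.2+11, 0.5+5.6) = Gamma(19.2, 6.1).
The predictive distribution for the next observation is Lomax; its mean is β/(α−1) = 6.1/18.2 = 0.3352.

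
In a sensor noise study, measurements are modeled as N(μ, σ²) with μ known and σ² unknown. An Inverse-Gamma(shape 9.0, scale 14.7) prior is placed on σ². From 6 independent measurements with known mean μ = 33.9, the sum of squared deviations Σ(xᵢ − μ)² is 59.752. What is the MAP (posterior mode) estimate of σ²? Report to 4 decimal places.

With known mean μ and an Inverse-Gamma(α, β) prior on σ², the Normal likelihood is conjugate: posterior is Inv-Gamma(α + n/2, β + Σ(xᵢ−μ)²/2).
Posterior: Inv-Gamma(9.0 + 6/2, 14.7 + 59.752/2) = Inv-Gamma(12.00, 44.5760).
Mode = β/(α+1) = 44.5760/13.00 = 3.4289.

3.4289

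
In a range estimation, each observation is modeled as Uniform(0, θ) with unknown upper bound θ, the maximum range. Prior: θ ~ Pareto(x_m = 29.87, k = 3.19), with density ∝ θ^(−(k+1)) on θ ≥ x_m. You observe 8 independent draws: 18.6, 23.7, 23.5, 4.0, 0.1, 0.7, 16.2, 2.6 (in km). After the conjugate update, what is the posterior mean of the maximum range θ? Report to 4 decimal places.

32.8013

A Pareto(scale x_m, shape k) prior on the upper bound θ of Uniform(0, θ) is conjugate: posterior is Pareto(max(x_m, max xᵢ), k + n).
Sample maximum = 23.7; prior scale x_m = 29.87 → posterior scale = max = 29.87.
Posterior shape = 3.19 + 8 = 11.19.
E[θ|data] = k·x_m/(k−1) = 11.19·29.87/10.19 = 32.8013.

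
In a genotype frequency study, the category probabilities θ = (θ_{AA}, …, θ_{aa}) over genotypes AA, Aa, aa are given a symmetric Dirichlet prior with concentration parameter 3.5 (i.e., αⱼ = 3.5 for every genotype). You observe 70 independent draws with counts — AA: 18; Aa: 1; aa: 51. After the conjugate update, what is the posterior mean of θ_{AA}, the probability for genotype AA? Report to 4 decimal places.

0.2671

The Dirichlet prior is conjugate to the Multinomial likelihood: each posterior αⱼ = prior αⱼ + observed count nⱼ.
Posterior concentration: (21.5, 4.5, 54.5), total = 80.5.
E[θ_{AA}|data] = α_{AA}/Σα = 21.5/80.5 = 0.2671.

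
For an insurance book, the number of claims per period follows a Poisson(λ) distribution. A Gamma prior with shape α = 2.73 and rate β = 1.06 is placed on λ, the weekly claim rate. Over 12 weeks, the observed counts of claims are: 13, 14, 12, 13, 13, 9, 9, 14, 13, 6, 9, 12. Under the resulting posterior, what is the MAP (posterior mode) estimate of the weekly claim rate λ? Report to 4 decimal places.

With a Gamma(shape α, rate β) prior, the Poisson likelihood is conjugate: the posterior is Gamma(α + ΣXᵢ, β + n).
Sum of counts S = 137 over n = 12 weeks.
Posterior: Gamma(α+S, β+n) = Gamma(2.73+137, 1.06+12) = Gamma(139.73, 13.06).
Mode of Gamma(α,β) for α≥1 is (α−1)/β = 138.73/13.06 = 10.6225.

10.6225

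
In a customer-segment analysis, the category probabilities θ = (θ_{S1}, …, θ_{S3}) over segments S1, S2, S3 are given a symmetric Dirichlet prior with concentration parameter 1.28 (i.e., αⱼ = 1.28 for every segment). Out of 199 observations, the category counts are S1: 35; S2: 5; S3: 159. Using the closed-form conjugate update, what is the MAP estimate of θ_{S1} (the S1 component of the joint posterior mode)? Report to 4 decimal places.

0.1765

The Dirichlet prior is conjugate to the Multinomial likelihood: each posterior αⱼ = prior αⱼ + observed count nⱼ.
Posterior concentration: (36.28, 6.28, 160.28), total = 202.84.
Joint mode component: (α_{S1}−1)/(Σα−K) = 35.28/199.84 = 0.1765.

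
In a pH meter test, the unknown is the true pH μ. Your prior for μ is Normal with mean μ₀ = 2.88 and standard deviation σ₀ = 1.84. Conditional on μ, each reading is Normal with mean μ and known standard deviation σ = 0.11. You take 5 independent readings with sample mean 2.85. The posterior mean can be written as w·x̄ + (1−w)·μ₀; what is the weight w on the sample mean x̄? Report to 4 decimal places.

0.9993

For Normal data with known variance σ², a Normal(μ₀, σ₀²) prior on μ is conjugate. Posterior precision = 1/σ₀² + n/σ²; posterior mean is the precision-weighted average of μ₀ and x̄.
σ₀² = 1.84² = 3.3856, σ² = 0.11² = 0.0121. Prior precision 1/σ₀² = 1/3.3856; data precision n/σ² = 5/0.0121.
w = (n/σ²)/(1/σ₀² + n/σ²) = n·σ₀²/(σ² + n·σ₀²) = 5·3.3856/(0.0121 + 5·3.3856) = 16.928/16.9401 = 0.9993.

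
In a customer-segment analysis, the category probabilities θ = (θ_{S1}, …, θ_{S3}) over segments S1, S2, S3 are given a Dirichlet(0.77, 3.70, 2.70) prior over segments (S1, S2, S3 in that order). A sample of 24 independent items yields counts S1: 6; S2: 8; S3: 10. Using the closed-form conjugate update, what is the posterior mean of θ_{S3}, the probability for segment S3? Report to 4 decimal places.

The Dirichlet prior is conjugate to the Multinomial likelihood: each posterior αⱼ = prior αⱼ + observed count nⱼ.
Posterior concentration: (6.77, 11.70, 12.70), total = 31.17.
E[θ_{S3}|data] = α_{S3}/Σα = 12.70/31.17 = 0.4074.

0.4074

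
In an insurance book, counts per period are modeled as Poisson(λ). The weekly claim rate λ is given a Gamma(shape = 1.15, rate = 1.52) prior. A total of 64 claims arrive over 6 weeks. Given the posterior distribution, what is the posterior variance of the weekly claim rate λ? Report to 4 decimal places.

1.1521

With a Gamma(shape α, rate β) prior, the Poisson likelihood is conjugate: the posterior is Gamma(α + ΣXᵢ, β + n).
Posterior: Gamma(α+S, β+n) = Gamma(1.15+64, 1.52+6) = Gamma(65.15, 7.52).
Var = α/β² = 65.15/7.52² = 1.1521.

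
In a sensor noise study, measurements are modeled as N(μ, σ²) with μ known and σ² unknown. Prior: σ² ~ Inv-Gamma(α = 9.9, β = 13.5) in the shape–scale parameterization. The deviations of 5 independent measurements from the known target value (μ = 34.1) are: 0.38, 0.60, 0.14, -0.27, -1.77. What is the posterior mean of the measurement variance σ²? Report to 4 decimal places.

1.3478

With known mean μ and an Inverse-Gamma(α, β) prior on σ², the Normal likelihood is conjugate: posterior is Inv-Gamma(α + n/2, β + Σ(xᵢ−μ)²/2).
Σ(xᵢ−μ)² = (0.38)² + (0.60)² + (0.14)² + (-0.27)² + (-1.77)² = 3.7298.
Posterior: Inv-Gamma(9.9 + 5/2, 13.5 + 3.7298/2) = Inv-Gamma(12.40, 15.36490).
E[σ²|data] = β/(α−1) = 15.36490/11.40 = 1.3478.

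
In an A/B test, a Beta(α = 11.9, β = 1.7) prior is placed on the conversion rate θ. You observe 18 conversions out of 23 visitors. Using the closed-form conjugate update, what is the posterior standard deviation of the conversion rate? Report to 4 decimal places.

0.0631

The Beta prior is conjugate to a Binomial/Bernoulli likelihood; the update adds successes to α and failures to β.
Posterior: Beta(α+k, β+n−k) = Beta(11.9+18, 1.7+5) = Beta(29.9, 6.7).
Var = αβ/((α+β)²(α+β+1)) = 29.9·6.7/(36.6²·37.6) = 0.00397737; SD = √0.00397737 = 0.0631.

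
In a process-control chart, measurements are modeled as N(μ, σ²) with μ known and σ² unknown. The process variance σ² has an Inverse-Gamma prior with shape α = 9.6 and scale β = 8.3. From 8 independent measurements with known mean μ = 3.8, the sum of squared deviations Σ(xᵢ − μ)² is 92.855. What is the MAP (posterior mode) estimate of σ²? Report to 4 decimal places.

With known mean μ and an Inverse-Gamma(α, β) prior on σ², the Normal likelihood is conjugate: posterior is Inv-Gamma(α + n/2, β + Σ(xᵢ−μ)²/2).
Posterior: Inv-Gamma(9.6 + 8/2, 8.3 + 92.855/2) = Inv-Gamma(13.60, 54.7275).
Mode = β/(α+1) = 54.7275/14.60 = 3.7485.

3.7485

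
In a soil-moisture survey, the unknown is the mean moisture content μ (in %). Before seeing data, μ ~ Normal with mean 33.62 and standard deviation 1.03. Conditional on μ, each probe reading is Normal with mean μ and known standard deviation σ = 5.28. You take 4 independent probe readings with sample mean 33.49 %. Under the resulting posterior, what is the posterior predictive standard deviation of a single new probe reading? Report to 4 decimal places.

For Normal data with known variance σ², a Normal(μ₀, σ₀²) prior on μ is conjugate. Posterior precision = 1/σ₀² + n/σ²; posterior mean is the precision-weighted average of μ₀ and x̄.
σ₀² = 1.03² = 1.0609, σ² = 5.28² = 27.8784; σ² + n·σ₀² = 27.8784 + 4·1.0609 = 32.122.
Posterior precision = 1/σ₀² + n/σ² = 1/1.0609 + 4/27.8784 = (σ² + n·σ₀²)/(σ₀²σ²) = 32.122/(1.0609·27.8784); posterior variance σₙ² = σ₀²σ²/(σ² + n·σ₀²) = 1.0609·27.8784/32.122 = 0.920746.
Predictive variance for one new observation = σₙ² + σ² = 1.0609·27.8784/32.122 + 27.8784 = σ²·(σ₀² + 32.122)/32.122 = 27.8784·33.1829/32.122 = 28.799146; SD = √(27.8784·33.1829/32.122) = 5.3665.

5.3665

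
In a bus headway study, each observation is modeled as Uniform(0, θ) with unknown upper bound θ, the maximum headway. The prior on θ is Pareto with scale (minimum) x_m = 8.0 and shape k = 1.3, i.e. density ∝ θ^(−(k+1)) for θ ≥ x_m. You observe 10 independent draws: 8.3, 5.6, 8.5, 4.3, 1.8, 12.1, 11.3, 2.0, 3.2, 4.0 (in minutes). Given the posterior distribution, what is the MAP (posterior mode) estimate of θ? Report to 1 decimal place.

A Pareto(scale x_m, shape k) prior on the upper bound θ of Uniform(0, θ) is conjugate: posterior is Pareto(max(x_m, max xᵢ), k + n).
Sample maximum = 12.1; prior scale x_m = 8.0 → posterior scale = max = 12.1.
Posterior shape = 1.3 + 10 = 11.3.
The Pareto density is decreasing on [x_m, ∞), so the mode is x_m = 12.1.

12.1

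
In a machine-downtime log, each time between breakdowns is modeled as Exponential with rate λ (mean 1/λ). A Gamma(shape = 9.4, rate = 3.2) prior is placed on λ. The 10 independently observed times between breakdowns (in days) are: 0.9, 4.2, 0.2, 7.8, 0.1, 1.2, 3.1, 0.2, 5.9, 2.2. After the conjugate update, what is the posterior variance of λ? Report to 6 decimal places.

With a Gamma(shape α, rate β) prior on the exponential rate λ, the posterior after n observations with total T = Σxᵢ is Gamma(α+n, β+T).
Sum of observations T = 25.8 days; n = 10.
Posterior: Gamma(9.4+10, 3.2+25.8) = Gamma(19.4, 29.0).
Var = α/β² = 0.023068.

0.023068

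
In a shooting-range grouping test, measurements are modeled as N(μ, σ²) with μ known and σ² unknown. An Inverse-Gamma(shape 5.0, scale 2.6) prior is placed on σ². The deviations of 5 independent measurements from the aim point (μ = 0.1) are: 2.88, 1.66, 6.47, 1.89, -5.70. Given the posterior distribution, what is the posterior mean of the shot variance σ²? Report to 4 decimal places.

With known mean μ and an Inverse-Gamma(α, β) prior on σ², the Normal likelihood is conjugate: posterior is Inv-Gamma(α + n/2, β + Σ(xᵢ−μ)²/2).
Σ(xᵢ−μ)² = (2.88)² + (1.66)² + (6.47)² + (1.89)² + (-5.70)² = 88.9730.
Posterior: Inv-Gamma(5.0 + 5/2, 2.6 + 88.9730/2) = Inv-Gamma(7.50, 47.08650).
E[σ²|data] = β/(α−1) = 47.08650/6.50 = 7.2441.

7.2441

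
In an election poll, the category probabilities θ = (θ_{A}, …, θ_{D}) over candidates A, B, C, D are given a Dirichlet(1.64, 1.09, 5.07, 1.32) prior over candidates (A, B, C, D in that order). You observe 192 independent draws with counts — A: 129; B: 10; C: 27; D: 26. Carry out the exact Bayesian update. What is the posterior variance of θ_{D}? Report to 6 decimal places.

0.000581

The Dirichlet prior is conjugate to the Multinomial likelihood: each posterior αⱼ = prior αⱼ + observed count nⱼ.
Posterior concentration: (130.64, 11.09, 32.07, 27.32), total = 201.12.
Var[θ_j] = α_j(Σα−α_j)/((Σα)²(Σα+1)) = 27.32·173.80/(201.12²·202.12) = 0.000581.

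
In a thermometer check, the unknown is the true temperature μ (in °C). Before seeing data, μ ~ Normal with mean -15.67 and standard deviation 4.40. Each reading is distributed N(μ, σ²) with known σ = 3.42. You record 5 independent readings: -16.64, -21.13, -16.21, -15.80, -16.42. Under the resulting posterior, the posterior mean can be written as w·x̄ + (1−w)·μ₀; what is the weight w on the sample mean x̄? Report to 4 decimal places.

0.8922

For Normal data with known variance σ², a Normal(μ₀, σ₀²) prior on μ is conjugate. Posterior precision = 1/σ₀² + n/σ²; posterior mean is the precision-weighted average of μ₀ and x̄.
σ₀² = 4.40² = 19.36, σ² = 3.42² = 11.6964. Prior precision 1/σ₀² = 1/19.36; data precision n/σ² = 5/11.6964.
w = (n/σ²)/(1/σ₀² + n/σ²) = n·σ₀²/(σ² + n·σ₀²) = 5·19.36/(11.6964 + 5·19.36) = 96.8/108.4964 = 0.8922.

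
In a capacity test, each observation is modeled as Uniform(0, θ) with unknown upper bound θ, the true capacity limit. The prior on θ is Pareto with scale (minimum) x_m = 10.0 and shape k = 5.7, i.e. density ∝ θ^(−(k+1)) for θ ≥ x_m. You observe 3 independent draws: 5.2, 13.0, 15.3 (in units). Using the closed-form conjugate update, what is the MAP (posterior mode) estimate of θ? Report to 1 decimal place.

15.3

A Pareto(scale x_m, shape k) prior on the upper bound θ of Uniform(0, θ) is conjugate: posterior is Pareto(max(x_m, max xᵢ), k + n).
Sample maximum = 15.3; prior scale x_m = 10.0 → posterior scale = max = 15.3.
Posterior shape = 5.7 + 3 = 8.7.
The Pareto density is decreasing on [x_m, ∞), so the mode is x_m = 15.3.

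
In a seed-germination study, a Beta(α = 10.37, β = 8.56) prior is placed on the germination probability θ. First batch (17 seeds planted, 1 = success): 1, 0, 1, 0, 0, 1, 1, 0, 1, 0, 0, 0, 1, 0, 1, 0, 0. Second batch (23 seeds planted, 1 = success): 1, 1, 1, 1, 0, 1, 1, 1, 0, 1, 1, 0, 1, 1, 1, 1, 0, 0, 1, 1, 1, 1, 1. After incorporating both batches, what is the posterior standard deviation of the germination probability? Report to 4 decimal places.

The Beta prior is conjugate to a Binomial/Bernoulli likelihood; the update adds successes to α and failures to β.
After batch 1: Beta(10.37+7, 8.56+10) = Beta(17.37, 18.56).
After batch 2: Beta(17.37+18, 18.56+5) = Beta(35.37, 23.56).
Var = αβ/((α+β)²(α+β+1)) = 35.37·23.56/(58.93²·59.93) = 0.00400399; SD = √0.00400399 = 0.0633.

0.0633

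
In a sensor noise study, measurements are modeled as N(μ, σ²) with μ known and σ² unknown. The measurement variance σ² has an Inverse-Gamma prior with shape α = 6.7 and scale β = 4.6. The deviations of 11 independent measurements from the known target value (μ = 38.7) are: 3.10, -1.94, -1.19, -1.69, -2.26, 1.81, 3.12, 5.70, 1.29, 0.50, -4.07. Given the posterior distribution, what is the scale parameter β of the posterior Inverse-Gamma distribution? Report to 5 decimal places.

With known mean μ and an Inverse-Gamma(α, β) prior on σ², the Normal likelihood is conjugate: posterior is Inv-Gamma(α + n/2, β + Σ(xᵢ−μ)²/2).
Σ(xᵢ−μ)² = (3.10)² + (-1.94)² + (-1.19)² + (-1.69)² + (-2.26)² + (1.81)² + (3.12)² + (5.70)² + (1.29)² + (0.50)² + (-4.07)² = 86.7329.
Posterior: Inv-Gamma(6.7 + 11/2, 4.6 + 86.7329/2) = Inv-Gamma(12.20, 47.96645).
Posterior β = 47.96645.

47.96645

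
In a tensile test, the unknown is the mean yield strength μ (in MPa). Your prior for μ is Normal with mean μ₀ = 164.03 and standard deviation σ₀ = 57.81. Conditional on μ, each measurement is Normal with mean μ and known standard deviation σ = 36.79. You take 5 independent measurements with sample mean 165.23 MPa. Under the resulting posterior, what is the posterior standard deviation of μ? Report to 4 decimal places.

15.8246

For Normal data with known variance σ², a Normal(μ₀, σ₀²) prior on μ is conjugate. Posterior precision = 1/σ₀² + n/σ²; posterior mean is the precision-weighted average of μ₀ and x̄.
σ₀² = 57.81² = 3341.9961, σ² = 36.79² = 1353.5041; σ² + n·σ₀² = 1353.5041 + 5·3341.9961 = 18063.4846.
Posterior precision = 1/σ₀² + n/σ² = 1/3341.9961 + 5/1353.5041 = (σ² + n·σ₀²)/(σ₀²σ²) = 18063.4846/(3341.9961·1353.5041); posterior variance σₙ² = σ₀²σ²/(σ² + n·σ₀²) = 3341.9961·1353.5041/18063.4846 = 250.417100.
Posterior SD = √σₙ² = √(3341.9961·1353.5041/18063.4846) = 15.8246.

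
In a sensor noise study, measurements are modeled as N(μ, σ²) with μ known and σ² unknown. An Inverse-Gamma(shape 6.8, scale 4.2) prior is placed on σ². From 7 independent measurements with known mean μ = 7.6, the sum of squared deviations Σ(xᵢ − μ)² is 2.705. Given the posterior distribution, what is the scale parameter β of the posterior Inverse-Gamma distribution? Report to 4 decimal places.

With known mean μ and an Inverse-Gamma(α, β) prior on σ², the Normal likelihood is conjugate: posterior is Inv-Gamma(α + n/2, β + Σ(xᵢ−μ)²/2).
Posterior: Inv-Gamma(6.8 + 7/2, 4.2 + 2.705/2) = Inv-Gamma(10.30, 5.5525).
Posterior β = 5.5525.

5.5525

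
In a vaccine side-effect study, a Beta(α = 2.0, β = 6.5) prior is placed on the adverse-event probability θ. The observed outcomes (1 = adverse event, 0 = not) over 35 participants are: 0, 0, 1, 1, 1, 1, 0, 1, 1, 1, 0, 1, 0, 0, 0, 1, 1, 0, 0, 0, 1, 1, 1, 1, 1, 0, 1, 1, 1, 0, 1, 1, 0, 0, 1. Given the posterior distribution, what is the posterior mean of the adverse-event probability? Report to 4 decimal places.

0.5287

The Beta prior is conjugate to a Binomial/Bernoulli likelihood; the update adds successes to α and failures to β.
Posterior: Beta(α+k, β+n−k) = Beta(2.0+21, 6.5+14) = Beta(23.0, 20.5).
Posterior mean = α/(α+β) = 23.0/43.5 = 0.5287.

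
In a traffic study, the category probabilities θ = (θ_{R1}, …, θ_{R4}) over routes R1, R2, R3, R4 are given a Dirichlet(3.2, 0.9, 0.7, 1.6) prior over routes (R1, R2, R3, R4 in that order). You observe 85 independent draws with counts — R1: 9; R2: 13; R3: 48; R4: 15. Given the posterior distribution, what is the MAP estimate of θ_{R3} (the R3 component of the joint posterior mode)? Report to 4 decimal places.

0.5458

The Dirichlet prior is conjugate to the Multinomial likelihood: each posterior αⱼ = prior αⱼ + observed count nⱼ.
Posterior concentration: (12.2, 13.9, 48.7, 16.6), total = 91.4.
Joint mode component: (α_{R3}−1)/(Σα−K) = 47.7/87.4 = 0.5458.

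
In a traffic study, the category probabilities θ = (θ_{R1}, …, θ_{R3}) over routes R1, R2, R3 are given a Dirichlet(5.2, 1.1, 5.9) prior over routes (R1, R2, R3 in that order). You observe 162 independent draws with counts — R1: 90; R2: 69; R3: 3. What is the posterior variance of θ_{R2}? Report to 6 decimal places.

The Dirichlet prior is conjugate to the Multinomial likelihood: each posterior αⱼ = prior αⱼ + observed count nⱼ.
Posterior concentration: (95.2, 70.1, 8.9), total = 174.2.
Var[θ_j] = α_j(Σα−α_j)/((Σα)²(Σα+1)) = 70.1·104.1/(174.2²·175.2) = 0.001373.

0.001373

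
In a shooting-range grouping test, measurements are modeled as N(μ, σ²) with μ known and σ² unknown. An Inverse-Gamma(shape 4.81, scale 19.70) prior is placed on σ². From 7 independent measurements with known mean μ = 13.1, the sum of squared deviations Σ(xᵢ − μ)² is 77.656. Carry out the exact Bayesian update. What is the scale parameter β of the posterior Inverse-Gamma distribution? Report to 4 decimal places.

58.5280

With known mean μ and an Inverse-Gamma(α, β) prior on σ², the Normal likelihood is conjugate: posterior is Inv-Gamma(α + n/2, β + Σ(xᵢ−μ)²/2).
Posterior: Inv-Gamma(4.81 + 7/2, 19.70 + 77.656/2) = Inv-Gamma(8.31, 58.5280).
Posterior β = 58.5280.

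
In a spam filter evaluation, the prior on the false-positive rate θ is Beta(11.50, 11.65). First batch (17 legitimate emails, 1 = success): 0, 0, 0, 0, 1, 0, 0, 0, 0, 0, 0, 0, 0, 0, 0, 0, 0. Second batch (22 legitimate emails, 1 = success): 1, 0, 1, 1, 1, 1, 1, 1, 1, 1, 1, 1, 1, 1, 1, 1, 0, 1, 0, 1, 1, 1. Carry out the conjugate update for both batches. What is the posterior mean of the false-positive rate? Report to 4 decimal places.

0.5068

The Beta prior is conjugate to a Binomial/Bernoulli likelihood; the update adds successes to α and failures to β.
After batch 1: Beta(11.50+1, 11.65+16) = Beta(12.50, 27.65).
After batch 2: Beta(12.50+19, 27.65+3) = Beta(31.50, 30.65).
Posterior mean = α/(α+β) = 31.50/62.15 = 0.5068.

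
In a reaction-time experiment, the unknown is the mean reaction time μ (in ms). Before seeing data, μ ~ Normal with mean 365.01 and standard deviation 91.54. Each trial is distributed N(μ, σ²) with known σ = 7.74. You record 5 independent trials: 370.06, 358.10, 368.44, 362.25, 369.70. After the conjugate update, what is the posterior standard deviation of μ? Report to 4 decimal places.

3.4590

For Normal data with known variance σ², a Normal(μ₀, σ₀²) prior on μ is conjugate. Posterior precision = 1/σ₀² + n/σ²; posterior mean is the precision-weighted average of μ₀ and x̄.
σ₀² = 91.54² = 8379.5716, σ² = 7.74² = 59.9076; σ² + n·σ₀² = 59.9076 + 5·8379.5716 = 41957.7656.
Posterior precision = 1/σ₀² + n/σ² = 1/8379.5716 + 5/59.9076 = (σ² + n·σ₀²)/(σ₀²σ²) = 41957.7656/(8379.5716·59.9076); posterior variance σₙ² = σ₀²σ²/(σ² + n·σ₀²) = 8379.5716·59.9076/41957.7656 = 11.964413.
Posterior SD = √σₙ² = √(8379.5716·59.9076/41957.7656) = 3.4590.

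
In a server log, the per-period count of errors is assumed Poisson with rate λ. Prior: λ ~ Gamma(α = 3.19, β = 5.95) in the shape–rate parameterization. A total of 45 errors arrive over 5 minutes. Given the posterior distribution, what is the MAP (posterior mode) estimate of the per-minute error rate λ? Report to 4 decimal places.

4.3096

With a Gamma(shape α, rate β) prior, the Poisson likelihood is conjugate: the posterior is Gamma(α + ΣXᵢ, β + n).
Posterior: Gamma(α+S, β+n) = Gamma(3.19+45, 5.95+5) = Gamma(48.19, 10.95).
Mode of Gamma(α,β) for α≥1 is (α−1)/β = 47.19/10.95 = 4.3096.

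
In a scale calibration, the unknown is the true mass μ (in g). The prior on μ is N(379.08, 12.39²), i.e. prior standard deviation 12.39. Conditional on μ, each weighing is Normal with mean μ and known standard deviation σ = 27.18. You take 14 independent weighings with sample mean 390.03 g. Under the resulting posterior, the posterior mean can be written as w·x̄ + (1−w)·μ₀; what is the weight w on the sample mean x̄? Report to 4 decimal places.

0.7442

For Normal data with known variance σ², a Normal(μ₀, σ₀²) prior on μ is conjugate. Posterior precision = 1/σ₀² + n/σ²; posterior mean is the precision-weighted average of μ₀ and x̄.
σ₀² = 12.39² = 153.5121, σ² = 27.18² = 738.7524. Prior precision 1/σ₀² = 1/153.5121; data precision n/σ² = 14/738.7524.
w = (n/σ²)/(1/σ₀² + n/σ²) = n·σ₀²/(σ² + n·σ₀²) = 14·153.5121/(738.7524 + 14·153.5121) = 2149.1694/2887.9218 = 0.7442.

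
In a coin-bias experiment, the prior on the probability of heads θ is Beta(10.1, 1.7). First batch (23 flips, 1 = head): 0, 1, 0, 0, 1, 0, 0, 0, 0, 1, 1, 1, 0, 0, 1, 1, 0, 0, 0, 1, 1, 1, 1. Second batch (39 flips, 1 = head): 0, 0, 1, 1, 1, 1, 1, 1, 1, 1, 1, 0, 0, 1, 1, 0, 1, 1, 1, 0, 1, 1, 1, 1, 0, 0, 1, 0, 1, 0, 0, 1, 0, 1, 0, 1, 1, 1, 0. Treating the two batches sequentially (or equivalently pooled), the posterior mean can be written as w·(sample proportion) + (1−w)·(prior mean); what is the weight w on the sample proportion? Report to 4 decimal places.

The Beta prior is conjugate to a Binomial/Bernoulli likelihood; the update adds successes to α and failures to β.
Total number of flips: n = 23 + 39 = 62.
Posterior mean = (α₀+k)/(α₀+β₀+n) = [n/(α₀+β₀+n)]·(k/n) + [(α₀+β₀)/(α₀+β₀+n)]·α₀/(α₀+β₀), so only n and the prior enter the weight.
The weight on the data is w = n/(α₀+β₀+n) = 62/(10.1+1.7+62) = 62/73.8 = 0.8401.

0.8401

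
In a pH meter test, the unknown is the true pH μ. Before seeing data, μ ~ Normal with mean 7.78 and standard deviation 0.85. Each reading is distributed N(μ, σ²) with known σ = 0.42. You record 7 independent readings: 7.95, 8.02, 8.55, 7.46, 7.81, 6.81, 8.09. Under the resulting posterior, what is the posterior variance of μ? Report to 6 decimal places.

0.024351

For Normal data with known variance σ², a Normal(μ₀, σ₀²) prior on μ is conjugate. Posterior precision = 1/σ₀² + n/σ²; posterior mean is the precision-weighted average of μ₀ and x̄.
σ₀² = 0.85² = 0.7225, σ² = 0.42² = 0.1764; σ² + n·σ₀² = 0.1764 + 7·0.7225 = 5.2339.
Posterior precision = 1/σ₀² + n/σ² = 1/0.7225 + 7/0.1764 = (σ² + n·σ₀²)/(σ₀²σ²) = 5.2339/(0.7225·0.1764); posterior variance σₙ² = σ₀²σ²/(σ² + n·σ₀²) = 0.7225·0.1764/5.2339 = 0.024351.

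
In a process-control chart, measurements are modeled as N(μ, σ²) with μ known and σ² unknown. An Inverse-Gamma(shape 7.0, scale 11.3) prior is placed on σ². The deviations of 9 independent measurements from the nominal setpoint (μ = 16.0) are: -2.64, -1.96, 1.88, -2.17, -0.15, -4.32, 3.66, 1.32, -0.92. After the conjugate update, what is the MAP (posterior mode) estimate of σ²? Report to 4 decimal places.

With known mean μ and an Inverse-Gamma(α, β) prior on σ², the Normal likelihood is conjugate: posterior is Inv-Gamma(α + n/2, β + Σ(xᵢ−μ)²/2).
Σ(xᵢ−μ)² = (-2.64)² + (-1.96)² + (1.88)² + (-2.17)² + (-0.15)² + (-4.32)² + (3.66)² + (1.32)² + (-0.92)² = 53.7238.
Posterior: Inv-Gamma(7.0 + 9/2, 11.3 + 53.7238/2) = Inv-Gamma(11.50, 38.16190).
Mode = β/(α+1) = 38.16190/12.50 = 3.0530.

3.0530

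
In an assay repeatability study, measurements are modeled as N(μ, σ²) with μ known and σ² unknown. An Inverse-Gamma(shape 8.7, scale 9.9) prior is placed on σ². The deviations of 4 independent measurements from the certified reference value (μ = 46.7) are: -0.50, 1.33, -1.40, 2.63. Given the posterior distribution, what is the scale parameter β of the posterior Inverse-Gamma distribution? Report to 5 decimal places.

15.34790

With known mean μ and an Inverse-Gamma(α, β) prior on σ², the Normal likelihood is conjugate: posterior is Inv-Gamma(α + n/2, β + Σ(xᵢ−μ)²/2).
Σ(xᵢ−μ)² = (-0.50)² + (1.33)² + (-1.40)² + (2.63)² = 10.8958.
Posterior: Inv-Gamma(8.7 + 4/2, 9.9 + 10.8958/2) = Inv-Gamma(10.70, 15.34790).
Posterior β = 15.34790.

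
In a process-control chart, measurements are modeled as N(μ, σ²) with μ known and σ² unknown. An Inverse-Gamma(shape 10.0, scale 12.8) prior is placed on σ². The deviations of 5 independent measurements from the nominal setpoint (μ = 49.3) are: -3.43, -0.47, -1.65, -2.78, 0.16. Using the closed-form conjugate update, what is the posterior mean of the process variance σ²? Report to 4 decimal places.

With known mean μ and an Inverse-Gamma(α, β) prior on σ², the Normal likelihood is conjugate: posterior is Inv-Gamma(α + n/2, β + Σ(xᵢ−μ)²/2).
Σ(xᵢ−μ)² = (-3.43)² + (-0.47)² + (-1.65)² + (-2.78)² + (0.16)² = 22.4623.
Posterior: Inv-Gamma(10.0 + 5/2, 12.8 + 22.4623/2) = Inv-Gamma(12.50, 24.03115).
E[σ²|data] = β/(α−1) = 24.03115/11.50 = 2.0897.

2.0897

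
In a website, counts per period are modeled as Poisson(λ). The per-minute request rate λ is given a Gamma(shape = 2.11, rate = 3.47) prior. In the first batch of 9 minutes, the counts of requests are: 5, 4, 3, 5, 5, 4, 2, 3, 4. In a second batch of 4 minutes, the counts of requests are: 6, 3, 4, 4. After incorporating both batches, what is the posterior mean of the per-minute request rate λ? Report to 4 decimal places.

3.2854

With a Gamma(shape α, rate β) prior, the Poisson likelihood is conjugate: the posterior is Gamma(α + ΣXᵢ, β + n).
Batch 1: sum of counts S = 35 over n = 9 minutes.
After batch 1: Gamma(α+S, β+n) = Gamma(2.11+35, 3.47+9) = Gamma(37.11, 12.47).
Batch 2: sum of counts S = 17 over n = 4 minutes.
After batch 2: Gamma(α+S, β+n) = Gamma(37.11+17, 12.47+4) = Gamma(54.11, 16.47).
Posterior mean = α/β = 54.11/16.47 = 3.2854.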